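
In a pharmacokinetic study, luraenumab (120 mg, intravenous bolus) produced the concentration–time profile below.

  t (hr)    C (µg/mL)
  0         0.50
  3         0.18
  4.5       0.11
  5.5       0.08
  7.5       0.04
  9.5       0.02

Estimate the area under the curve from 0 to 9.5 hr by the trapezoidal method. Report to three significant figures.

AUC = 1.51 µg/mL·hr

Trapezoidal AUC_0→9.5:
  [0→3]: (0.50+0.18)/2 × 3 = 1.02
  [3→4.5]: (0.18+0.11)/2 × 1.5 = 0.2175
  [4.5→5.5]: (0.11+0.08)/2 × 1 = 0.095
  [5.5→7.5]: (0.08+0.04)/2 × 2 = 0.12
  [7.5→9.5]: (0.04+0.02)/2 × 2 = 0.06
  Sum = 1.5125 µg/mL·hr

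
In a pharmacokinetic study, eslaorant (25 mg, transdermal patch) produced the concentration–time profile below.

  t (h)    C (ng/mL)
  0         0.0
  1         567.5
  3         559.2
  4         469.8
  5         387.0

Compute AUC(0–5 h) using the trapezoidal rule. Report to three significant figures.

AUC = 2350 ng/mL·h

Trapezoidal AUC_0→5:
  [0→1]: (0.0+567.5)/2 × 1 = 283.75
  [1→3]: (567.5+559.2)/2 × 2 = 1126.7
  [3→4]: (559.2+469.8)/2 × 1 = 514.5
  [4→5]: (469.8+387.0)/2 × 1 = 428.4
  Sum = 2353.35 ng/mL·h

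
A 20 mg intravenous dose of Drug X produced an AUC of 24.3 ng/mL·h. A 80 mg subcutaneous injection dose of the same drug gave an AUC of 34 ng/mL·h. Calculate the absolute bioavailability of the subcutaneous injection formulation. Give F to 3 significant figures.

F = 0.350

F = (AUC_ev / D_ev) / (AUC_iv / D_iv)
  = (34/80) / (24.3/20)
  = 0.425 / 1.215 = 0.3498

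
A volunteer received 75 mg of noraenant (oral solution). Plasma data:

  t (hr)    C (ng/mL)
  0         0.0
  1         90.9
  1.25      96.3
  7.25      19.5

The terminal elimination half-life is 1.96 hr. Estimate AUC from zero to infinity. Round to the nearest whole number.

Trapezoidal AUC_0→7.25:
  [0→1]: (0.0+90.9)/2 × 1 = 45.45
  [1→1.25]: (90.9+96.3)/2 × 0.25 = 23.4
  [1.25→7.25]: (96.3+19.5)/2 × 6 = 347.4
  Sum = 416.25 ng/mL·hr
k_e = ln2 / t½ = 0.693147 / 1.96 = 0.3536 hr^-1
Extrapolated tail: C_last / k_e = 19.5 / 0.3536 = 55.147
AUC_0→∞ = 416.25 + 55.147 = 471.397 ng/mL·hr

AUC = 471 ng/mL·hr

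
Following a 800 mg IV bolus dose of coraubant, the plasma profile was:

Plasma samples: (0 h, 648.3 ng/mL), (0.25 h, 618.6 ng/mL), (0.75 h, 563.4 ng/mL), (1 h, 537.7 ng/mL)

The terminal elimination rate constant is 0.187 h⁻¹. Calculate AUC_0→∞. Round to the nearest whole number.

AUC = 3467 ng/mL·h

Trapezoidal AUC_0→1:
  [0→0.25]: (648.3+618.6)/2 × 0.25 = 158.3625
  [0.25→0.75]: (618.6+563.4)/2 × 0.5 = 295.5
  [0.75→1]: (563.4+537.7)/2 × 0.25 = 137.6375
  Sum = 591.5 ng/mL·h
Extrapolated tail: C_last / k_e = 537.7 / 0.187 = 2875.401
AUC_0→∞ = 591.5 + 2875.401 = 3466.901 ng/mL·h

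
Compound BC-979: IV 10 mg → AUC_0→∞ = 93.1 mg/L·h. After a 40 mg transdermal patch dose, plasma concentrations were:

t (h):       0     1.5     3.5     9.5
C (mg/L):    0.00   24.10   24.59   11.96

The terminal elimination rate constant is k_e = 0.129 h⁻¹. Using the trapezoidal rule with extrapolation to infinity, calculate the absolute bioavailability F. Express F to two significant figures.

F = 0.72

Trapezoidal AUC_0→9.5 (transdermal patch):
  [0→1.5]: (0.00+24.10)/2 × 1.5 = 18.075
  [1.5→3.5]: (24.10+24.59)/2 × 2 = 48.69
  [3.5→9.5]: (24.59+11.96)/2 × 6 = 109.65
  Sum = 176.415 mg/L·h
Tail: C_last/k_e = 11.96/0.129 = 92.713
AUC_0→∞ (transdermal patch) = 176.415 + 92.713 = 269.128 mg/L·h
F = (AUC_ev/D_ev)/(AUC_iv/D_iv) = (269.128/40)/(93.1/10) = 6.7282/9.31 = 0.7227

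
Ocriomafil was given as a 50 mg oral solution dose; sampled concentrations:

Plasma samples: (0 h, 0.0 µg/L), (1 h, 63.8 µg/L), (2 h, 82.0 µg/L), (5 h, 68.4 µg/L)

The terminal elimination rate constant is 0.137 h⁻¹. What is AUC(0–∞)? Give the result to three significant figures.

AUC = 830 µg/L·h

Trapezoidal AUC_0→5:
  [0→1]: (0.0+63.8)/2 × 1 = 31.9
  [1→2]: (63.8+82.0)/2 × 1 = 72.9
  [2→5]: (82.0+68.4)/2 × 3 = 225.6
  Sum = 330.4 µg/L·h
Extrapolated tail: C_last / k_e = 68.4 / 0.137 = 499.270
AUC_0→∞ = 330.4 + 499.270 = 829.67 µg/L·h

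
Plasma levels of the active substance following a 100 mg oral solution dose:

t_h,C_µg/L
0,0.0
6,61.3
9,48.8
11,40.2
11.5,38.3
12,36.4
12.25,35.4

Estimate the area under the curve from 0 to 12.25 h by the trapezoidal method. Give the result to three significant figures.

Trapezoidal AUC_0→12.25:
  [0→6]: (0.0+61.3)/2 × 6 = 183.9
  [6→9]: (61.3+48.8)/2 × 3 = 165.15
  [9→11]: (48.8+40.2)/2 × 2 = 89.0
  [11→11.5]: (40.2+38.3)/2 × 0.5 = 19.625
  [11.5→12]: (38.3+36.4)/2 × 0.5 = 18.675
  [12→12.25]: (36.4+35.4)/2 × 0.25 = 8.975
  Sum = 485.325 µg/L·h

AUC = 485 µg/L·h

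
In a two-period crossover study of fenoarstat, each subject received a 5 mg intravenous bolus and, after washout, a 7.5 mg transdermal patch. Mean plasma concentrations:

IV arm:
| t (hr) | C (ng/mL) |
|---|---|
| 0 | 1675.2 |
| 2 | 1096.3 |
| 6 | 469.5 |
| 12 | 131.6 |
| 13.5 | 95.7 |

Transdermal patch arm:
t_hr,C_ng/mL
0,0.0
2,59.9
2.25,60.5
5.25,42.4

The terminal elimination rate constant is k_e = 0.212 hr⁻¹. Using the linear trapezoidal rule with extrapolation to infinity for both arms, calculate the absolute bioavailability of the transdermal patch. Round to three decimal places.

F = 0.034

Trapezoidal AUC_0→13.5 (IV):
  [0→2]: (1675.2+1096.3)/2 × 2 = 2771.5
  [2→6]: (1096.3+469.5)/2 × 4 = 3131.6
  [6→12]: (469.5+131.6)/2 × 6 = 1803.3
  [12→13.5]: (131.6+95.7)/2 × 1.5 = 170.475
  Sum = 7876.875 ng/mL·hr
IV tail: 95.7/0.212 = 451.415; AUC_iv,0→∞ = 7876.875 + 451.415 = 8328.29 ng/mL·hr
Trapezoidal AUC_0→5.25 (transdermal patch):
  [0→2]: (0.0+59.9)/2 × 2 = 59.9
  [2→2.25]: (59.9+60.5)/2 × 0.25 = 15.05
  [2.25→5.25]: (60.5+42.4)/2 × 3 = 154.35
  Sum = 229.3 ng/mL·hr
transdermal patch tail: 42.4/0.212 = 200.000; AUC_ev,0→∞ = 229.3 + 200.000 = 429.3 ng/mL·hr
F = (AUC_ev/D_ev)/(AUC_iv/D_iv) = (429.3/7.5)/(8328.29/5) = 57.24/1665.658 = 0.0344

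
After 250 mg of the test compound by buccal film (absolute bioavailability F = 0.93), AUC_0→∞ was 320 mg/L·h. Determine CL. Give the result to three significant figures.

CL = F × Dose / AUC_0→∞
   = 0.93 × 250 / 320 = 0.7265625 L/h

CL = 0.727 L/h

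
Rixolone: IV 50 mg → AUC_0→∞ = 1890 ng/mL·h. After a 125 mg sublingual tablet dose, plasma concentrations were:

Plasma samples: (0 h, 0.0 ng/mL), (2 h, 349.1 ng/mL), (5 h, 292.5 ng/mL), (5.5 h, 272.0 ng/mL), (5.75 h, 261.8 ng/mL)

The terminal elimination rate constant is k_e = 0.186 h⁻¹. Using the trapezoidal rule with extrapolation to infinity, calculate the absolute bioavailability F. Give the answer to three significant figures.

Trapezoidal AUC_0→5.75 (sublingual tablet):
  [0→2]: (0.0+349.1)/2 × 2 = 349.1
  [2→5]: (349.1+292.5)/2 × 3 = 962.4
  [5→5.5]: (292.5+272.0)/2 × 0.5 = 141.125
  [5.5→5.75]: (272.0+261.8)/2 × 0.25 = 66.725
  Sum = 1519.35 ng/mL·h
Tail: C_last/k_e = 261.8/0.186 = 1407.527
AUC_0→∞ (sublingual tablet) = 1519.35 + 1407.527 = 2926.877 ng/mL·h
F = (AUC_ev/D_ev)/(AUC_iv/D_iv) = (2926.877/125)/(1890/50) = 23.415016/37.8 = 0.6194

F = 0.619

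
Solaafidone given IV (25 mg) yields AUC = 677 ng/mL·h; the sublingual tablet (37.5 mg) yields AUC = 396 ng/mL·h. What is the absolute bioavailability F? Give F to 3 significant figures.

F = 0.390

F = (AUC_ev / D_ev) / (AUC_iv / D_iv)
  = (396/37.5) / (677/25)
  = 10.56 / 27.08 = 0.3900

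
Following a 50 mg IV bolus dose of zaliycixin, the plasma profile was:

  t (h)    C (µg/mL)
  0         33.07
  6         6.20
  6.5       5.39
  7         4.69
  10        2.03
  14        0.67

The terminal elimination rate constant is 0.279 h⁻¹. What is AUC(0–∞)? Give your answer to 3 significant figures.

Trapezoidal AUC_0→14:
  [0→6]: (33.07+6.20)/2 × 6 = 117.81
  [6→6.5]: (6.20+5.39)/2 × 0.5 = 2.8975
  [6.5→7]: (5.39+4.69)/2 × 0.5 = 2.52
  [7→10]: (4.69+2.03)/2 × 3 = 10.08
  [10→14]: (2.03+0.67)/2 × 4 = 5.4
  Sum = 138.7075 µg/mL·h
Extrapolated tail: C_last / k_e = 0.67 / 0.279 = 2.401
AUC_0→∞ = 138.7075 + 2.401 = 141.1085 µg/mL·h

AUC = 141 µg/mL·h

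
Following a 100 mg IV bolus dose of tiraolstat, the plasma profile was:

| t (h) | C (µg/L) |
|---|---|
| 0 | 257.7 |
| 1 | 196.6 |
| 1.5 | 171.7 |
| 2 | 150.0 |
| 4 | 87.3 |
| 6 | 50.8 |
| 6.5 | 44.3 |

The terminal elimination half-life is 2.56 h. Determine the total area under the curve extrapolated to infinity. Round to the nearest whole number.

AUC = 962 µg/L·h

Trapezoidal AUC_0→6.5:
  [0→1]: (257.7+196.6)/2 × 1 = 227.15
  [1→1.5]: (196.6+171.7)/2 × 0.5 = 92.075
  [1.5→2]: (171.7+150.0)/2 × 0.5 = 80.425
  [2→4]: (150.0+87.3)/2 × 2 = 237.3
  [4→6]: (87.3+50.8)/2 × 2 = 138.1
  [6→6.5]: (50.8+44.3)/2 × 0.5 = 23.775
  Sum = 798.825 µg/L·h
k_e = ln2 / t½ = 0.693147 / 2.56 = 0.2708 h^-1
Extrapolated tail: C_last / k_e = 44.3 / 0.2708 = 163.589
AUC_0→∞ = 798.825 + 163.589 = 962.414 µg/L·h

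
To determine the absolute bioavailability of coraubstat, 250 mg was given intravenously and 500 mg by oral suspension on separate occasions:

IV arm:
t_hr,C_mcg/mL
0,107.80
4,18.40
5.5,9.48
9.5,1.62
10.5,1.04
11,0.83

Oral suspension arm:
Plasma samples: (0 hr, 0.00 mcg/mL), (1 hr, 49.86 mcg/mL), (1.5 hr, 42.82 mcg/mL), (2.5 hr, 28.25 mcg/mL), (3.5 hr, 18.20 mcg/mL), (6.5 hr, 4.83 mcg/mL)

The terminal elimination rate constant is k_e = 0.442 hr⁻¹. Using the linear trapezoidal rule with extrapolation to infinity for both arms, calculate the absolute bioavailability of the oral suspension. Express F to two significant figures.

Trapezoidal AUC_0→11 (IV):
  [0→4]: (107.80+18.40)/2 × 4 = 252.4
  [4→5.5]: (18.40+9.48)/2 × 1.5 = 20.91
  [5.5→9.5]: (9.48+1.62)/2 × 4 = 22.2
  [9.5→10.5]: (1.62+1.04)/2 × 1 = 1.33
  [10.5→11]: (1.04+0.83)/2 × 0.5 = 0.4675
  Sum = 297.3075 mcg/mL·hr
IV tail: 0.83/0.442 = 1.878; AUC_iv,0→∞ = 297.3075 + 1.878 = 299.1855 mcg/mL·hr
Trapezoidal AUC_0→6.5 (oral suspension):
  [0→1]: (0.00+49.86)/2 × 1 = 24.93
  [1→1.5]: (49.86+42.82)/2 × 0.5 = 23.17
  [1.5→2.5]: (42.82+28.25)/2 × 1 = 35.535
  [2.5→3.5]: (28.25+18.20)/2 × 1 = 23.225
  [3.5→6.5]: (18.20+4.83)/2 × 3 = 34.545
  Sum = 141.405 mcg/mL·hr
oral suspension tail: 4.83/0.442 = 10.928; AUC_ev,0→∞ = 141.405 + 10.928 = 152.333 mcg/mL·hr
F = (AUC_ev/D_ev)/(AUC_iv/D_iv) = (152.333/500)/(299.1855/250) = 0.304666/1.196742 = 0.2546

F = 0.25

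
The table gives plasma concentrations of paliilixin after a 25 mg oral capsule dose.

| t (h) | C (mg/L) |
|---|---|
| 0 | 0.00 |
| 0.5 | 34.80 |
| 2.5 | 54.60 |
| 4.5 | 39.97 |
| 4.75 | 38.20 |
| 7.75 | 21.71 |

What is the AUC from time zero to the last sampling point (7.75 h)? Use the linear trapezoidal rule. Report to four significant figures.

Trapezoidal AUC_0→7.75:
  [0→0.5]: (0.00+34.80)/2 × 0.5 = 8.7
  [0.5→2.5]: (34.80+54.60)/2 × 2 = 89.4
  [2.5→4.5]: (54.60+39.97)/2 × 2 = 94.57
  [4.5→4.75]: (39.97+38.20)/2 × 0.25 = 9.77125
  [4.75→7.75]: (38.20+21.71)/2 × 3 = 89.865
  Sum = 292.30625 mg/L·h

AUC = 292.3 mg/L·h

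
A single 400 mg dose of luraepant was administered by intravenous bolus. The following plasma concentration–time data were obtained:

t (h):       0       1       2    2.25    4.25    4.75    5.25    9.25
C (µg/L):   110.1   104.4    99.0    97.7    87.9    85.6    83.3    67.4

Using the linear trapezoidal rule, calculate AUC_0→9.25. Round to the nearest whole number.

AUC = 806 µg/L·h

Trapezoidal AUC_0→9.25:
  [0→1]: (110.1+104.4)/2 × 1 = 107.25
  [1→2]: (104.4+99.0)/2 × 1 = 101.7
  [2→2.25]: (99.0+97.7)/2 × 0.25 = 24.5875
  [2.25→4.25]: (97.7+87.9)/2 × 2 = 185.6
  [4.25→4.75]: (87.9+85.6)/2 × 0.5 = 43.375
  [4.75→5.25]: (85.6+83.3)/2 × 0.5 = 42.225
  [5.25→9.25]: (83.3+67.4)/2 × 4 = 301.4
  Sum = 806.1375 µg/L·h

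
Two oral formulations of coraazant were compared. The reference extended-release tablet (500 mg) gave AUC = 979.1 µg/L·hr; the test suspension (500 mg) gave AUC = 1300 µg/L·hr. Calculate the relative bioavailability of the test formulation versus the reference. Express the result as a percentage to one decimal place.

F_rel = 132.8%

F_rel = (AUC_test/D_test) / (AUC_ref/D_ref)
      = (1300/500) / (979.1/500)
      = 2.6 / 1.9582 = 1.3277 = 132.77%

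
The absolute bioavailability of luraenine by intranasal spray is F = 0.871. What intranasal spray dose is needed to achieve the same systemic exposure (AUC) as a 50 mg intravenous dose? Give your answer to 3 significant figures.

D_intranasal = 57.4 mg

For equal systemic exposure: F × D_ev = D_iv
D_ev = D_iv / F = 50 / 0.871 = 57.4053 mg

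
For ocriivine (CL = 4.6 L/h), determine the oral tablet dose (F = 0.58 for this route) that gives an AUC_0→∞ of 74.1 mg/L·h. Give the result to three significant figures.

Dose = 588 mg

Dose = CL × AUC_0→∞ / F
     = 4.6 × 74.1 / 0.58 = 587.69 mg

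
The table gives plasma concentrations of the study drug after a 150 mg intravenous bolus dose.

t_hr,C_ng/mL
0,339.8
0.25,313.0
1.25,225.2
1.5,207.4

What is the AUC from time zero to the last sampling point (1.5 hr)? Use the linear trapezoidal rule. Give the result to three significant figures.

Trapezoidal AUC_0→1.5:
  [0→0.25]: (339.8+313.0)/2 × 0.25 = 81.6
  [0.25→1.25]: (313.0+225.2)/2 × 1 = 269.1
  [1.25→1.5]: (225.2+207.4)/2 × 0.25 = 54.075
  Sum = 404.775 ng/mL·hr

AUC = 405 ng/mL·hr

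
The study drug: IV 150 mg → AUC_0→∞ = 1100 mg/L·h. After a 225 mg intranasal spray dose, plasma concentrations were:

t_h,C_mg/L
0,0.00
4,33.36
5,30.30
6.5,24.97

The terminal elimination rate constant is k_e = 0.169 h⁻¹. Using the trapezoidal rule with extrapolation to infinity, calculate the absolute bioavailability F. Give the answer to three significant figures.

Trapezoidal AUC_0→6.5 (intranasal spray):
  [0→4]: (0.00+33.36)/2 × 4 = 66.72
  [4→5]: (33.36+30.30)/2 × 1 = 31.83
  [5→6.5]: (30.30+24.97)/2 × 1.5 = 41.4525
  Sum = 140.0025 mg/L·h
Tail: C_last/k_e = 24.97/0.169 = 147.751
AUC_0→∞ (intranasal spray) = 140.0025 + 147.751 = 287.7535 mg/L·h
F = (AUC_ev/D_ev)/(AUC_iv/D_iv) = (287.7535/225)/(1100/150) = 1.2789/7.33333 = 0.1744

F = 0.174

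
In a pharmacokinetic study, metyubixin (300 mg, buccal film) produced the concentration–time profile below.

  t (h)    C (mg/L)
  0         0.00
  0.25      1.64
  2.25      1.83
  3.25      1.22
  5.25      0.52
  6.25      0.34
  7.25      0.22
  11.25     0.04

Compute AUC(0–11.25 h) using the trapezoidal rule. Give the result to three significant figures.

Trapezoidal AUC_0→11.25:
  [0→0.25]: (0.00+1.64)/2 × 0.25 = 0.205
  [0.25→2.25]: (1.64+1.83)/2 × 2 = 3.47
  [2.25→3.25]: (1.83+1.22)/2 × 1 = 1.525
  [3.25→5.25]: (1.22+0.52)/2 × 2 = 1.74
  [5.25→6.25]: (0.52+0.34)/2 × 1 = 0.43
  [6.25→7.25]: (0.34+0.22)/2 × 1 = 0.28
  [7.25→11.25]: (0.22+0.04)/2 × 4 = 0.52
  Sum = 8.17 mg/L·h

AUC = 8.17 mg/L·h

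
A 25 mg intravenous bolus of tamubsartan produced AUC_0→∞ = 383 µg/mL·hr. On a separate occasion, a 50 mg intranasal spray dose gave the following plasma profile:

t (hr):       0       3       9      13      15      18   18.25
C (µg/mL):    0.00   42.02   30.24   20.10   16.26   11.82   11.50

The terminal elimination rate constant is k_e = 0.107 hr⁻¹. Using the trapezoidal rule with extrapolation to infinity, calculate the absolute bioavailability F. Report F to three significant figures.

Trapezoidal AUC_0→18.25 (intranasal spray):
  [0→3]: (0.00+42.02)/2 × 3 = 63.03
  [3→9]: (42.02+30.24)/2 × 6 = 216.78
  [9→13]: (30.24+20.10)/2 × 4 = 100.68
  [13→15]: (20.10+16.26)/2 × 2 = 36.36
  [15→18]: (16.26+11.82)/2 × 3 = 42.12
  [18→18.25]: (11.82+11.50)/2 × 0.25 = 2.915
  Sum = 461.885 µg/mL·hr
Tail: C_last/k_e = 11.50/0.107 = 107.477
AUC_0→∞ (intranasal spray) = 461.885 + 107.477 = 569.362 µg/mL·hr
F = (AUC_ev/D_ev)/(AUC_iv/D_iv) = (569.362/50)/(383/25) = 11.38724/15.32 = 0.7433

F = 0.743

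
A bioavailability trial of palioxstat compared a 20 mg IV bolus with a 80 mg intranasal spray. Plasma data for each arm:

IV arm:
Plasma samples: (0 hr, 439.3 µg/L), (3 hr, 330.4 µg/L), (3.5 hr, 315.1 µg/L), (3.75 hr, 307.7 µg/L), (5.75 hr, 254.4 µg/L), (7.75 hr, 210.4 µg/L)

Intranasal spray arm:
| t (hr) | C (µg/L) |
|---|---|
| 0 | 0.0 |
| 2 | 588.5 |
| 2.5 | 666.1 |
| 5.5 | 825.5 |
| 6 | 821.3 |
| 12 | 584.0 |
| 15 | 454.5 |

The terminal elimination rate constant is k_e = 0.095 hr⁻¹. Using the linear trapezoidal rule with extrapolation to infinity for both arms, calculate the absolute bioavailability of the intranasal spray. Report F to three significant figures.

Trapezoidal AUC_0→7.75 (IV):
  [0→3]: (439.3+330.4)/2 × 3 = 1154.55
  [3→3.5]: (330.4+315.1)/2 × 0.5 = 161.375
  [3.5→3.75]: (315.1+307.7)/2 × 0.25 = 77.85
  [3.75→5.75]: (307.7+254.4)/2 × 2 = 562.1
  [5.75→7.75]: (254.4+210.4)/2 × 2 = 464.8
  Sum = 2420.675 µg/L·hr
IV tail: 210.4/0.095 = 2214.737; AUC_iv,0→∞ = 2420.675 + 2214.737 = 4635.412 µg/L·hr
Trapezoidal AUC_0→15 (intranasal spray):
  [0→2]: (0.0+588.5)/2 × 2 = 588.5
  [2→2.5]: (588.5+666.1)/2 × 0.5 = 313.65
  [2.5→5.5]: (666.1+825.5)/2 × 3 = 2237.4
  [5.5→6]: (825.5+821.3)/2 × 0.5 = 411.7
  [6→12]: (821.3+584.0)/2 × 6 = 4215.9
  [12→15]: (584.0+454.5)/2 × 3 = 1557.75
  Sum = 9324.9 µg/L·hr
intranasal spray tail: 454.5/0.095 = 4784.211; AUC_ev,0→∞ = 9324.9 + 4784.211 = 14109.111 µg/L·hr
F = (AUC_ev/D_ev)/(AUC_iv/D_iv) = (14109.111/80)/(4635.412/20) = 176.364/231.7706 = 0.7609

F = 0.761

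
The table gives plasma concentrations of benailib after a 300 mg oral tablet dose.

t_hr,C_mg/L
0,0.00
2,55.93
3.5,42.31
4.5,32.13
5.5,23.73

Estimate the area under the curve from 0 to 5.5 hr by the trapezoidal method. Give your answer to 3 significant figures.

Trapezoidal AUC_0→5.5:
  [0→2]: (0.00+55.93)/2 × 2 = 55.93
  [2→3.5]: (55.93+42.31)/2 × 1.5 = 73.68
  [3.5→4.5]: (42.31+32.13)/2 × 1 = 37.22
  [4.5→5.5]: (32.13+23.73)/2 × 1 = 27.93
  Sum = 194.76 mg/L·hr

AUC = 195 mg/L·hr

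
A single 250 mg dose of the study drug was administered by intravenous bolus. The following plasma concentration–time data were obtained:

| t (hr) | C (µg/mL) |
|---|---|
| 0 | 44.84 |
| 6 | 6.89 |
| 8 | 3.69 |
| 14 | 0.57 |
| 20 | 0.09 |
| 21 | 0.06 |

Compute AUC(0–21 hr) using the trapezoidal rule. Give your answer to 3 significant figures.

Trapezoidal AUC_0→21:
  [0→6]: (44.84+6.89)/2 × 6 = 155.19
  [6→8]: (6.89+3.69)/2 × 2 = 10.58
  [8→14]: (3.69+0.57)/2 × 6 = 12.78
  [14→20]: (0.57+0.09)/2 × 6 = 1.98
  [20→21]: (0.09+0.06)/2 × 1 = 0.075
  Sum = 180.605 µg/mL·hr

AUC = 181 µg/mL·hr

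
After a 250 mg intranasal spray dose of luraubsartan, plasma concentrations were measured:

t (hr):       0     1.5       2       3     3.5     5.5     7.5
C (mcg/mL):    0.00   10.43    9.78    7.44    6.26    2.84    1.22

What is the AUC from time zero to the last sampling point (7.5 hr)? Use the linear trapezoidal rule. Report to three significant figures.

Trapezoidal AUC_0→7.5:
  [0→1.5]: (0.00+10.43)/2 × 1.5 = 7.8225
  [1.5→2]: (10.43+9.78)/2 × 0.5 = 5.0525
  [2→3]: (9.78+7.44)/2 × 1 = 8.61
  [3→3.5]: (7.44+6.26)/2 × 0.5 = 3.425
  [3.5→5.5]: (6.26+2.84)/2 × 2 = 9.1
  [5.5→7.5]: (2.84+1.22)/2 × 2 = 4.06
  Sum = 38.07 mcg/mL·hr

AUC = 38.1 mcg/mL·hr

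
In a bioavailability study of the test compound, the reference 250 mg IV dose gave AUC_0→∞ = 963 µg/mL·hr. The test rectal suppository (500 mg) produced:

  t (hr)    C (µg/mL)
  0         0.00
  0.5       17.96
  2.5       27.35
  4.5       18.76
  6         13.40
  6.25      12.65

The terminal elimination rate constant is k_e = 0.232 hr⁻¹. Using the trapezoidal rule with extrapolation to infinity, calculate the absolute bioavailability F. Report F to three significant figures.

Trapezoidal AUC_0→6.25 (rectal suppository):
  [0→0.5]: (0.00+17.96)/2 × 0.5 = 4.49
  [0.5→2.5]: (17.96+27.35)/2 × 2 = 45.31
  [2.5→4.5]: (27.35+18.76)/2 × 2 = 46.11
  [4.5→6]: (18.76+13.40)/2 × 1.5 = 24.12
  [6→6.25]: (13.40+12.65)/2 × 0.25 = 3.25625
  Sum = 123.28625 µg/mL·hr
Tail: C_last/k_e = 12.65/0.232 = 54.526
AUC_0→∞ (rectal suppository) = 123.28625 + 54.526 = 177.81225 µg/mL·hr
F = (AUC_ev/D_ev)/(AUC_iv/D_iv) = (177.81225/500)/(963/250) = 0.3556245/3.852 = 0.0923

F = 0.0923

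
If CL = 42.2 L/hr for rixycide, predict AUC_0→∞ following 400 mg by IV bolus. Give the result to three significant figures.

AUC_0→∞ = Dose_iv / CL
        = 400 / 42.2 = 9.47867 mg/L·hr

AUC = 9.48 mg/L·hr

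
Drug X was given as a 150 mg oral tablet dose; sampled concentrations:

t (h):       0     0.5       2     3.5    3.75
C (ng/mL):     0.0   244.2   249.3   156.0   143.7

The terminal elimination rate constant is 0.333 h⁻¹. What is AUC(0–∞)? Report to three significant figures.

Trapezoidal AUC_0→3.75:
  [0→0.5]: (0.0+244.2)/2 × 0.5 = 61.05
  [0.5→2]: (244.2+249.3)/2 × 1.5 = 370.125
  [2→3.5]: (249.3+156.0)/2 × 1.5 = 303.975
  [3.5→3.75]: (156.0+143.7)/2 × 0.25 = 37.4625
  Sum = 772.6125 ng/mL·h
Extrapolated tail: C_last / k_e = 143.7 / 0.333 = 431.532
AUC_0→∞ = 772.6125 + 431.532 = 1204.1445 ng/mL·h

AUC = 1200 ng/mL·h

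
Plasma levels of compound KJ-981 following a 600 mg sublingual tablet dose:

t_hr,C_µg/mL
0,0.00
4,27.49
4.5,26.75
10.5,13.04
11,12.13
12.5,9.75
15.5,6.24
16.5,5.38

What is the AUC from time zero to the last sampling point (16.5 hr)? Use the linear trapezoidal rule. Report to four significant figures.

Trapezoidal AUC_0→16.5:
  [0→4]: (0.00+27.49)/2 × 4 = 54.98
  [4→4.5]: (27.49+26.75)/2 × 0.5 = 13.56
  [4.5→10.5]: (26.75+13.04)/2 × 6 = 119.37
  [10.5→11]: (13.04+12.13)/2 × 0.5 = 6.2925
  [11→12.5]: (12.13+9.75)/2 × 1.5 = 16.41
  [12.5→15.5]: (9.75+6.24)/2 × 3 = 23.985
  [15.5→16.5]: (6.24+5.38)/2 × 1 = 5.81
  Sum = 240.4075 µg/mL·hr

AUC = 240.4 µg/mL·hr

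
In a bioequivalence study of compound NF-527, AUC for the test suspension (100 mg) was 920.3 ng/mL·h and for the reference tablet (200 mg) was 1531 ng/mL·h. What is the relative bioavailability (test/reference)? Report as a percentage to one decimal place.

F_rel = (AUC_test/D_test) / (AUC_ref/D_ref)
      = (920.3/100) / (1531/200)
      = 9.203 / 7.655 = 1.2022 = 120.22%

F_rel = 120.2%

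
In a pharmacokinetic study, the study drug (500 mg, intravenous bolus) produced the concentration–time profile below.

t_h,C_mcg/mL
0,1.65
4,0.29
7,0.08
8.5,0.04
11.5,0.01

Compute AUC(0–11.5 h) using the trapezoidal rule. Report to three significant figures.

AUC = 4.60 mcg/mL·h

Trapezoidal AUC_0→11.5:
  [0→4]: (1.65+0.29)/2 × 4 = 3.88
  [4→7]: (0.29+0.08)/2 × 3 = 0.555
  [7→8.5]: (0.08+0.04)/2 × 1.5 = 0.09
  [8.5→11.5]: (0.04+0.01)/2 × 3 = 0.075
  Sum = 4.6 mcg/mL·h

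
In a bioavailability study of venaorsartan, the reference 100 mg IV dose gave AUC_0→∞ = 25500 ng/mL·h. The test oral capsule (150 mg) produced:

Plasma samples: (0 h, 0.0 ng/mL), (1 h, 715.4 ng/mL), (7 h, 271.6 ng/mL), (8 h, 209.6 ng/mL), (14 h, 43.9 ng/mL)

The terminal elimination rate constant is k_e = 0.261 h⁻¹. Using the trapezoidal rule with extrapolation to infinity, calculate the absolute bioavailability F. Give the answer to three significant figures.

Trapezoidal AUC_0→14 (oral capsule):
  [0→1]: (0.0+715.4)/2 × 1 = 357.7
  [1→7]: (715.4+271.6)/2 × 6 = 2961.0
  [7→8]: (271.6+209.6)/2 × 1 = 240.6
  [8→14]: (209.6+43.9)/2 × 6 = 760.5
  Sum = 4319.8 ng/mL·h
Tail: C_last/k_e = 43.9/0.261 = 168.199
AUC_0→∞ (oral capsule) = 4319.8 + 168.199 = 4487.999 ng/mL·h
F = (AUC_ev/D_ev)/(AUC_iv/D_iv) = (4487.999/150)/(25500/100) = 29.92/255 = 0.1173

F = 0.117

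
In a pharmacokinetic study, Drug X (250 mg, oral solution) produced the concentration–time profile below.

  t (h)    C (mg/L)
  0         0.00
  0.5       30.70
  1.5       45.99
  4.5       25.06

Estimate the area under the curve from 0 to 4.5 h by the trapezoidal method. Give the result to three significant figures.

Trapezoidal AUC_0→4.5:
  [0→0.5]: (0.00+30.70)/2 × 0.5 = 7.675
  [0.5→1.5]: (30.70+45.99)/2 × 1 = 38.345
  [1.5→4.5]: (45.99+25.06)/2 × 3 = 106.575
  Sum = 152.595 mg/L·h

AUC = 153 mg/L·h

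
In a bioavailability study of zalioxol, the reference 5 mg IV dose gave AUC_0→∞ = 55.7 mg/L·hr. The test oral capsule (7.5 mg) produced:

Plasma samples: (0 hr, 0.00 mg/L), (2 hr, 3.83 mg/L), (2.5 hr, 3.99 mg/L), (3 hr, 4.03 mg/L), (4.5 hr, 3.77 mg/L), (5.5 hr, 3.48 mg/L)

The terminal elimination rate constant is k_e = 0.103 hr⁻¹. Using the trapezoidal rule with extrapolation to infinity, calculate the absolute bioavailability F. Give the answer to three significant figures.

F = 0.611

Trapezoidal AUC_0→5.5 (oral capsule):
  [0→2]: (0.00+3.83)/2 × 2 = 3.83
  [2→2.5]: (3.83+3.99)/2 × 0.5 = 1.955
  [2.5→3]: (3.99+4.03)/2 × 0.5 = 2.005
  [3→4.5]: (4.03+3.77)/2 × 1.5 = 5.85
  [4.5→5.5]: (3.77+3.48)/2 × 1 = 3.625
  Sum = 17.265 mg/L·hr
Tail: C_last/k_e = 3.48/0.103 = 33.786
AUC_0→∞ (oral capsule) = 17.265 + 33.786 = 51.051 mg/L·hr
F = (AUC_ev/D_ev)/(AUC_iv/D_iv) = (51.051/7.5)/(55.7/5) = 6.8068/11.14 = 0.6110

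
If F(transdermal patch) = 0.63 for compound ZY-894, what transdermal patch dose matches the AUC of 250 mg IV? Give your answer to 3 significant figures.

D_transdermal = 397 mg

For equal systemic exposure: F × D_ev = D_iv
D_ev = D_iv / F = 250 / 0.63 = 396.825 mg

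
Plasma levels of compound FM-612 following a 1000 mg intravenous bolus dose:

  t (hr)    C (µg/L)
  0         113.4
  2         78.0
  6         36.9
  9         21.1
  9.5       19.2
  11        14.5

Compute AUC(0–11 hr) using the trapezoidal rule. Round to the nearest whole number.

Trapezoidal AUC_0→11:
  [0→2]: (113.4+78.0)/2 × 2 = 191.4
  [2→6]: (78.0+36.9)/2 × 4 = 229.8
  [6→9]: (36.9+21.1)/2 × 3 = 87.0
  [9→9.5]: (21.1+19.2)/2 × 0.5 = 10.075
  [9.5→11]: (19.2+14.5)/2 × 1.5 = 25.275
  Sum = 543.55 µg/L·hr

AUC = 544 µg/L·hr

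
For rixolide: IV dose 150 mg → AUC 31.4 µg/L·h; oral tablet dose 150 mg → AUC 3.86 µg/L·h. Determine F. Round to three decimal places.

F = (AUC_ev / D_ev) / (AUC_iv / D_iv)
  = (3.86/150) / (31.4/150)
  = 0.0257333 / 0.209333 = 0.1229

F = 0.123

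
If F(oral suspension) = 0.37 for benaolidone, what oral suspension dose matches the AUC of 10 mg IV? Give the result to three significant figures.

D_oral = 27.0 mg

For equal systemic exposure: F × D_ev = D_iv
D_ev = D_iv / F = 10 / 0.37 = 27.027 mg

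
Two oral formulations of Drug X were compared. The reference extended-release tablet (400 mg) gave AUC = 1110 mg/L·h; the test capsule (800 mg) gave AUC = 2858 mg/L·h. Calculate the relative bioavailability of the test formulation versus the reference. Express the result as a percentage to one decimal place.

F_rel = 128.7%

F_rel = (AUC_test/D_test) / (AUC_ref/D_ref)
      = (2858/800) / (1110/400)
      = 3.5725 / 2.775 = 1.2874 = 128.74%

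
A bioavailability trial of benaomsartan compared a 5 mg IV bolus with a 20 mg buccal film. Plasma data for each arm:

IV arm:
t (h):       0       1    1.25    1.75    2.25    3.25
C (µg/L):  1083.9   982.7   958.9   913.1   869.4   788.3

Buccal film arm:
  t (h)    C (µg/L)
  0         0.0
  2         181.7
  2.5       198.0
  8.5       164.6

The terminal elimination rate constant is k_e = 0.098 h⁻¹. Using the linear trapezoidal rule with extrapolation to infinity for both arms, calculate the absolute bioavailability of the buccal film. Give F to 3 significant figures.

Trapezoidal AUC_0→3.25 (IV):
  [0→1]: (1083.9+982.7)/2 × 1 = 1033.3
  [1→1.25]: (982.7+958.9)/2 × 0.25 = 242.7
  [1.25→1.75]: (958.9+913.1)/2 × 0.5 = 468.0
  [1.75→2.25]: (913.1+869.4)/2 × 0.5 = 445.625
  [2.25→3.25]: (869.4+788.3)/2 × 1 = 828.85
  Sum = 3018.475 µg/L·h
IV tail: 788.3/0.098 = 8043.878; AUC_iv,0→∞ = 3018.475 + 8043.878 = 11062.353 µg/L·h
Trapezoidal AUC_0→8.5 (buccal film):
  [0→2]: (0.0+181.7)/2 × 2 = 181.7
  [2→2.5]: (181.7+198.0)/2 × 0.5 = 94.925
  [2.5→8.5]: (198.0+164.6)/2 × 6 = 1087.8
  Sum = 1364.425 µg/L·h
buccal film tail: 164.6/0.098 = 1679.592; AUC_ev,0→∞ = 1364.425 + 1679.592 = 3044.017 µg/L·h
F = (AUC_ev/D_ev)/(AUC_iv/D_iv) = (3044.017/20)/(11062.353/5) = 152.20085/2212.4706 = 0.0688

F = 0.0688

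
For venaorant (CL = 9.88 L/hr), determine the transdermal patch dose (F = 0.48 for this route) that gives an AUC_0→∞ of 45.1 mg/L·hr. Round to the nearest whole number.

Dose = CL × AUC_0→∞ / F
     = 9.88 × 45.1 / 0.48 = 928.308 mg

Dose = 928 mg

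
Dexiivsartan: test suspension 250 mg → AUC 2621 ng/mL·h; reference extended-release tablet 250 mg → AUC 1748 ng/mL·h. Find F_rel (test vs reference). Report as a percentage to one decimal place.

F_rel = (AUC_test/D_test) / (AUC_ref/D_ref)
      = (2621/250) / (1748/250)
      = 10.484 / 6.992 = 1.4994 = 149.94%

F_rel = 149.9%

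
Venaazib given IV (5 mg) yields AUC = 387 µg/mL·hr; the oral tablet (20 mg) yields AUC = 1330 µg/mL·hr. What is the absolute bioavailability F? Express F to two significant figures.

F = 0.86

F = (AUC_ev / D_ev) / (AUC_iv / D_iv)
  = (1330/20) / (387/5)
  = 66.5 / 77.4 = 0.8592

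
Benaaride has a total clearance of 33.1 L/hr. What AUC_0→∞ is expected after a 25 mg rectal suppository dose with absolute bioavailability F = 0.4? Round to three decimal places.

AUC = 0.302 mg/L·hr

AUC_0→∞ = F × Dose / CL
        = 0.4 × 25 / 33.1 = 0.302115 mg/L·hr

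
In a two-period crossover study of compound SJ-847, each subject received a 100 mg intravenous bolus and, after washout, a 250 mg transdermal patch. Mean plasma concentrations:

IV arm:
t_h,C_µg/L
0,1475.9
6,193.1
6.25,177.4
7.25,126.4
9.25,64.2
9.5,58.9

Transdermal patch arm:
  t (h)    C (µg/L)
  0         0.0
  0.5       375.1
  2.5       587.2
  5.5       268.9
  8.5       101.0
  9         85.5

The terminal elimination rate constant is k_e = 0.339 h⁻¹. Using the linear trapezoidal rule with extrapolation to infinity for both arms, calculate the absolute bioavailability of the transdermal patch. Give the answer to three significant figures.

F = 0.229

Trapezoidal AUC_0→9.5 (IV):
  [0→6]: (1475.9+193.1)/2 × 6 = 5007.0
  [6→6.25]: (193.1+177.4)/2 × 0.25 = 46.3125
  [6.25→7.25]: (177.4+126.4)/2 × 1 = 151.9
  [7.25→9.25]: (126.4+64.2)/2 × 2 = 190.6
  [9.25→9.5]: (64.2+58.9)/2 × 0.25 = 15.3875
  Sum = 5411.2 µg/L·h
IV tail: 58.9/0.339 = 173.746; AUC_iv,0→∞ = 5411.2 + 173.746 = 5584.946 µg/L·h
Trapezoidal AUC_0→9 (transdermal patch):
  [0→0.5]: (0.0+375.1)/2 × 0.5 = 93.775
  [0.5→2.5]: (375.1+587.2)/2 × 2 = 962.3
  [2.5→5.5]: (587.2+268.9)/2 × 3 = 1284.15
  [5.5→8.5]: (268.9+101.0)/2 × 3 = 554.85
  [8.5→9]: (101.0+85.5)/2 × 0.5 = 46.625
  Sum = 2941.7 µg/L·h
transdermal patch tail: 85.5/0.339 = 252.212; AUC_ev,0→∞ = 2941.7 + 252.212 = 3193.912 µg/L·h
F = (AUC_ev/D_ev)/(AUC_iv/D_iv) = (3193.912/250)/(5584.946/100) = 12.775648/55.84946 = 0.2288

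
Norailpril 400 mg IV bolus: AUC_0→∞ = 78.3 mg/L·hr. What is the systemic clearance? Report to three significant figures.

CL = Dose_iv / AUC_0→∞
   = 400 / 78.3 = 5.10856 L/hr

CL = 5.11 L/hr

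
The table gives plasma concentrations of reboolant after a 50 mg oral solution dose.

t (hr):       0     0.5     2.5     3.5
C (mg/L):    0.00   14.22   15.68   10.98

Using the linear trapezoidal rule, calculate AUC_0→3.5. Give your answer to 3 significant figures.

AUC = 46.8 mg/L·hr

Trapezoidal AUC_0→3.5:
  [0→0.5]: (0.00+14.22)/2 × 0.5 = 3.555
  [0.5→2.5]: (14.22+15.68)/2 × 2 = 29.9
  [2.5→3.5]: (15.68+10.98)/2 × 1 = 13.33
  Sum = 46.785 mg/L·hr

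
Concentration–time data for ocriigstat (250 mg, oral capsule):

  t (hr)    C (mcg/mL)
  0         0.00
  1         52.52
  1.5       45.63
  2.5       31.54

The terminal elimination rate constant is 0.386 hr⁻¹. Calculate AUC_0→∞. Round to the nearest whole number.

Trapezoidal AUC_0→2.5:
  [0→1]: (0.00+52.52)/2 × 1 = 26.26
  [1→1.5]: (52.52+45.63)/2 × 0.5 = 24.5375
  [1.5→2.5]: (45.63+31.54)/2 × 1 = 38.585
  Sum = 89.3825 mcg/mL·hr
Extrapolated tail: C_last / k_e = 31.54 / 0.386 = 81.710
AUC_0→∞ = 89.3825 + 81.710 = 171.0925 mcg/mL·hr

AUC = 171 mcg/mL·hr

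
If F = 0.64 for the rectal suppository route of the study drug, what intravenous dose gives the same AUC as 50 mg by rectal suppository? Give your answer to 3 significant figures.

D_iv = 32.0 mg

Systemic exposure from an extravascular dose = F × D_ev, so the equivalent IV dose is F × D_ev.
D_iv = F × D_ev = 0.64 × 50 = 32 mg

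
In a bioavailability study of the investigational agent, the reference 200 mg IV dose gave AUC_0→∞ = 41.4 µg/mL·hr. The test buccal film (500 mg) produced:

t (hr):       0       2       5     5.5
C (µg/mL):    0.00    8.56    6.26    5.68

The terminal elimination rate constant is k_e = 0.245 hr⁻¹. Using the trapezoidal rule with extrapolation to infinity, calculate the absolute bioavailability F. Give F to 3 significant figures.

Trapezoidal AUC_0→5.5 (buccal film):
  [0→2]: (0.00+8.56)/2 × 2 = 8.56
  [2→5]: (8.56+6.26)/2 × 3 = 22.23
  [5→5.5]: (6.26+5.68)/2 × 0.5 = 2.985
  Sum = 33.775 µg/mL·hr
Tail: C_last/k_e = 5.68/0.245 = 23.184
AUC_0→∞ (buccal film) = 33.775 + 23.184 = 56.959 µg/mL·hr
F = (AUC_ev/D_ev)/(AUC_iv/D_iv) = (56.959/500)/(41.4/200) = 0.113918/0.207 = 0.5503

F = 0.550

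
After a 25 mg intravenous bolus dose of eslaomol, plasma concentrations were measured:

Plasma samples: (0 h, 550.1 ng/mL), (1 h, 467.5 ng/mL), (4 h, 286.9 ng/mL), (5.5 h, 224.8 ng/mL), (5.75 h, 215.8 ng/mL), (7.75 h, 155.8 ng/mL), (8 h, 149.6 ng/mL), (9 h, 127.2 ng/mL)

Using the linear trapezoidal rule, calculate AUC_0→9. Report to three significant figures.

Trapezoidal AUC_0→9:
  [0→1]: (550.1+467.5)/2 × 1 = 508.8
  [1→4]: (467.5+286.9)/2 × 3 = 1131.6
  [4→5.5]: (286.9+224.8)/2 × 1.5 = 383.775
  [5.5→5.75]: (224.8+215.8)/2 × 0.25 = 55.075
  [5.75→7.75]: (215.8+155.8)/2 × 2 = 371.6
  [7.75→8]: (155.8+149.6)/2 × 0.25 = 38.175
  [8→9]: (149.6+127.2)/2 × 1 = 138.4
  Sum = 2627.425 ng/mL·h

AUC = 2630 ng/mL·h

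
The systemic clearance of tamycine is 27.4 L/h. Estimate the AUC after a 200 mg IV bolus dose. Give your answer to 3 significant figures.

AUC = 7.30 mg/L·h

AUC_0→∞ = Dose_iv / CL
        = 200 / 27.4 = 7.29927 mg/L·h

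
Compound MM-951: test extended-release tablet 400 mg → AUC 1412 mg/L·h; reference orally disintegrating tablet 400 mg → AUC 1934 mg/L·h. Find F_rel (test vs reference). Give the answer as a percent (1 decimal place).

F_rel = (AUC_test/D_test) / (AUC_ref/D_ref)
      = (1412/400) / (1934/400)
      = 3.53 / 4.835 = 0.7301 = 73.01%

F_rel = 73.0%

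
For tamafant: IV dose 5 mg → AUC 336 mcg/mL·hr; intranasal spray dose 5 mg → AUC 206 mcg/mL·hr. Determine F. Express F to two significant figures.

F = (AUC_ev / D_ev) / (AUC_iv / D_iv)
  = (206/5) / (336/5)
  = 41.2 / 67.2 = 0.6131

F = 0.61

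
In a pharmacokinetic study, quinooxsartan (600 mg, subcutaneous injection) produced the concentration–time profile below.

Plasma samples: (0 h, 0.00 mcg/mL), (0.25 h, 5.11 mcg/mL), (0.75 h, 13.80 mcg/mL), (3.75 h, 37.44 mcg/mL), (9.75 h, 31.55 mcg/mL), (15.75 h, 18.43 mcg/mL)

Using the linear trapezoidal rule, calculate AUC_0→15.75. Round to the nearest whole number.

Trapezoidal AUC_0→15.75:
  [0→0.25]: (0.00+5.11)/2 × 0.25 = 0.63875
  [0.25→0.75]: (5.11+13.80)/2 × 0.5 = 4.7275
  [0.75→3.75]: (13.80+37.44)/2 × 3 = 76.86
  [3.75→9.75]: (37.44+31.55)/2 × 6 = 206.97
  [9.75→15.75]: (31.55+18.43)/2 × 6 = 149.94
  Sum = 439.13625 mcg/mL·h

AUC = 439 mcg/mL·h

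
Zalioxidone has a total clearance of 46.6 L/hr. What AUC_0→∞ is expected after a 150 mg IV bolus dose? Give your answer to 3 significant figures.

AUC_0→∞ = Dose_iv / CL
        = 150 / 46.6 = 3.21888 mg/L·hr

AUC = 3.22 mg/L·hr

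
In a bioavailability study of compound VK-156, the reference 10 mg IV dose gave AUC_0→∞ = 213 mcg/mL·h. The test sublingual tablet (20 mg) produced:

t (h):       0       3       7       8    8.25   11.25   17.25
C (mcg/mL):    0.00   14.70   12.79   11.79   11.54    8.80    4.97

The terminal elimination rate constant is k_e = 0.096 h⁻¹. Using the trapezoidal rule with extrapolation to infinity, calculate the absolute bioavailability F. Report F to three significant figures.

Trapezoidal AUC_0→17.25 (sublingual tablet):
  [0→3]: (0.00+14.70)/2 × 3 = 22.05
  [3→7]: (14.70+12.79)/2 × 4 = 54.98
  [7→8]: (12.79+11.79)/2 × 1 = 12.29
  [8→8.25]: (11.79+11.54)/2 × 0.25 = 2.91625
  [8.25→11.25]: (11.54+8.80)/2 × 3 = 30.51
  [11.25→17.25]: (8.80+4.97)/2 × 6 = 41.31
  Sum = 164.05625 mcg/mL·h
Tail: C_last/k_e = 4.97/0.096 = 51.771
AUC_0→∞ (sublingual tablet) = 164.05625 + 51.771 = 215.82725 mcg/mL·h
F = (AUC_ev/D_ev)/(AUC_iv/D_iv) = (215.82725/20)/(213/10) = 10.7914/21.3 = 0.5066

F = 0.507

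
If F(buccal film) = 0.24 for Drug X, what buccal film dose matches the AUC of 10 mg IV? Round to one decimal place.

D_buccal = 41.7 mg

For equal systemic exposure: F × D_ev = D_iv
D_ev = D_iv / F = 10 / 0.24 = 41.6667 mg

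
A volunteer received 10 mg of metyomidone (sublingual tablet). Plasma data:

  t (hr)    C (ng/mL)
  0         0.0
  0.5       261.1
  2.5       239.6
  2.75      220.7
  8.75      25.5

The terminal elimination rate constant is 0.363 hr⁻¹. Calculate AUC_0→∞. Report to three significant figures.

AUC = 1430 ng/mL·hr

Trapezoidal AUC_0→8.75:
  [0→0.5]: (0.0+261.1)/2 × 0.5 = 65.275
  [0.5→2.5]: (261.1+239.6)/2 × 2 = 500.7
  [2.5→2.75]: (239.6+220.7)/2 × 0.25 = 57.5375
  [2.75→8.75]: (220.7+25.5)/2 × 6 = 738.6
  Sum = 1362.1125 ng/mL·hr
Extrapolated tail: C_last / k_e = 25.5 / 0.363 = 70.248
AUC_0→∞ = 1362.1125 + 70.248 = 1432.3605 ng/mL·hr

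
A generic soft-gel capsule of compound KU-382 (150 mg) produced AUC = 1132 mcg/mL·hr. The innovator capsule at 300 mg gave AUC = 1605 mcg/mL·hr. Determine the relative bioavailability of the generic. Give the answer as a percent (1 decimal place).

F_rel = 141.1%

F_rel = (AUC_test/D_test) / (AUC_ref/D_ref)
      = (1132/150) / (1605/300)
      = 7.54667 / 5.35 = 1.4106 = 141.06%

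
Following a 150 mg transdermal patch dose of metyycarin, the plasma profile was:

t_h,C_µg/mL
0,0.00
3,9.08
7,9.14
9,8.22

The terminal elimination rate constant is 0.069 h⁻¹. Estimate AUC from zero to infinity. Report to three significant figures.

AUC = 187 µg/mL·h

Trapezoidal AUC_0→9:
  [0→3]: (0.00+9.08)/2 × 3 = 13.62
  [3→7]: (9.08+9.14)/2 × 4 = 36.44
  [7→9]: (9.14+8.22)/2 × 2 = 17.36
  Sum = 67.42 µg/mL·h
Extrapolated tail: C_last / k_e = 8.22 / 0.069 = 119.130
AUC_0→∞ = 67.42 + 119.130 = 186.55 µg/mL·h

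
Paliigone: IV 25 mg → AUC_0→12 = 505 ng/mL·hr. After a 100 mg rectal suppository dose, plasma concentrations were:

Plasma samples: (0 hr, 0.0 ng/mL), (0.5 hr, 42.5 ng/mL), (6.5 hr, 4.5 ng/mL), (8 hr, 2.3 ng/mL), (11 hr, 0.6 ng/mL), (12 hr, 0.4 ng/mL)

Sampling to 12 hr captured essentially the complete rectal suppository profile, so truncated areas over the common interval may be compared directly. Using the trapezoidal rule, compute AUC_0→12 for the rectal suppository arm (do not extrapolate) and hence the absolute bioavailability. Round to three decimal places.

Trapezoidal AUC_0→12 (rectal suppository):
  [0→0.5]: (0.0+42.5)/2 × 0.5 = 10.625
  [0.5→6.5]: (42.5+4.5)/2 × 6 = 141.0
  [6.5→8]: (4.5+2.3)/2 × 1.5 = 5.1
  [8→11]: (2.3+0.6)/2 × 3 = 4.35
  [11→12]: (0.6+0.4)/2 × 1 = 0.5
  Sum = 161.575 ng/mL·hr
F = (AUC_ev/D_ev)/(AUC_iv/D_iv) = (161.575/100)/(505/25) = 1.61575/20.2 = 0.0800

F = 0.080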